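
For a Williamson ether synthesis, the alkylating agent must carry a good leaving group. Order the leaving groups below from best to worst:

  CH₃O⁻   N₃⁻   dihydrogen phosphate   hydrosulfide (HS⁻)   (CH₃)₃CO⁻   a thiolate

dihydrogen phosphate: pKₐ(H₃PO₄) ≈ 2.1
N₃⁻: pKₐ(HN₃) ≈ 4.7
hydrosulfide (HS⁻): pKₐ(H₂S) ≈ 7
a thiolate: pKₐ(RSH (a thiol)) ≈ 10.5
CH₃O⁻: pKₐ(CH₃OH) ≈ 15.5
(CH₃)₃CO⁻: pKₐ(t-BuOH) ≈ 18

dihydrogen phosphate > N₃⁻ > hydrosulfide (HS⁻) > a thiolate > CH₃O⁻ > (CH₃)₃CO⁻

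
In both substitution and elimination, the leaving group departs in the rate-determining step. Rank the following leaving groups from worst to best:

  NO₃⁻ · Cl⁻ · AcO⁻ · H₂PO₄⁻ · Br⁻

AcO⁻ < H₂PO₄⁻ < NO₃⁻ < Cl⁻ < Br⁻

The more stable X⁻ (or X) is on its own — i.e. the weaker a base it is — the better a leaving group it makes.
Br⁻: pKₐ(HBr) ≈ -9
Cl⁻: pKₐ(HCl) ≈ -7
NO₃⁻: pKₐ(HNO₃) ≈ -1.3
H₂PO₄⁻: pKₐ(H₃PO₄) ≈ 2.1
AcO⁻: pKₐ(CH₃COOH) ≈ 4.8
The question asks for worst first, so the sequence is read in increasing leaving-group ability.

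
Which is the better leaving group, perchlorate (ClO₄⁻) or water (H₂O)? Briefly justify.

perchlorate (ClO₄⁻)

perchlorate (ClO₄⁻) is the better leaving group.
pKₐ(HClO₄) ≈ -10 versus pKₐ(H₃O⁺) ≈ -1.7: perchlorate (ClO₄⁻) is the much weaker base.
Extremely weak base; rarely used for safety reasons.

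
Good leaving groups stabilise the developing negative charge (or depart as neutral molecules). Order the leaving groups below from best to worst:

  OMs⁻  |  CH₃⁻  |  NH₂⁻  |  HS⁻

OMs⁻ > HS⁻ > NH₂⁻ > CH₃⁻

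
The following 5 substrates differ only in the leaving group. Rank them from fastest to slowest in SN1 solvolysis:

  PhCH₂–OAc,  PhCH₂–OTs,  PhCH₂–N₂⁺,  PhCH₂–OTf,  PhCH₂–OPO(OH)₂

PhCH₂–N₂⁺ > PhCH₂–OTf > PhCH₂–OTs > PhCH₂–OPO(OH)₂ > PhCH₂–OAc

With the same alkyl group throughout, only the leaving group differentiates the rates.
Leaving-group ability tracks the stability of the departed species; conjugate-acid pKₐ is the usual yardstick (lower pKₐ → better LG).
PhCH₂–N₂⁺ loses N₂: no meaningful conjugate acid; N₂ departs as an exceptionally stable neutral molecule
PhCH₂–OTf loses OTf⁻: pKₐ(CF₃SO₃H (triflic acid)) ≈ -14
PhCH₂–OTs loses OTs⁻: pKₐ(p-CH₃C₆H₄SO₃H (TsOH)) ≈ -2.8
PhCH₂–OPO(OH)₂ loses H₂PO₄⁻: pKₐ(H₃PO₄) ≈ 2.1
PhCH₂–OAc loses AcO⁻: pKₐ(CH₃COOH) ≈ 4.8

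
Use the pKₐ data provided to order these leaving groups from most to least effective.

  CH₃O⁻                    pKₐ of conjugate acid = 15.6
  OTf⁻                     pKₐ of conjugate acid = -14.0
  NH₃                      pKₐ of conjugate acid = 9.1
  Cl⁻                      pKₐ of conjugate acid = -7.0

OTf⁻ > Cl⁻ > NH₃ > CH₃O⁻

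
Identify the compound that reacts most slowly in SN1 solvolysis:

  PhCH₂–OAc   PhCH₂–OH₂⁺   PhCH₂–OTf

Same R in every case — rank the leaving groups.
Rank by basicity of the departing species: weakest base leaves most easily.
PhCH₂–OTf loses OTf⁻: pKₐ(CF₃SO₃H (triflic acid)) ≈ -14
PhCH₂–OH₂⁺ loses H₂O: pKₐ(H₃O⁺) ≈ -1.7
PhCH₂–OAc loses AcO⁻: pKₐ(CH₃COOH) ≈ 4.8

PhCH₂–OAc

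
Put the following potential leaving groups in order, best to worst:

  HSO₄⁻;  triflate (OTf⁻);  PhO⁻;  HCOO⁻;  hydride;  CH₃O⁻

Rank by basicity of the departing species: weakest base leaves most easily.
triflate (OTf⁻): pKₐ(CF₃SO₃H (triflic acid)) ≈ -14
HSO₄⁻: pKₐ(H₂SO₄) ≈ -3
HCOO⁻: pKₐ(HCOOH) ≈ 3.8
PhO⁻: pKₐ(C₆H₅OH (phenol)) ≈ 10
CH₃O⁻: pKₐ(CH₃OH) ≈ 15.5
hydride: pKₐ(H₂) ≈ 36

triflate (OTf⁻) > HSO₄⁻ > HCOO⁻ > PhO⁻ > CH₃O⁻ > hydride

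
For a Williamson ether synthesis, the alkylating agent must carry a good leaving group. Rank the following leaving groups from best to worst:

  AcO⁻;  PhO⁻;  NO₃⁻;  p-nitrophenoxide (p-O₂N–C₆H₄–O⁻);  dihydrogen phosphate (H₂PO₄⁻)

Leaving-group ability tracks the stability of the departed species; conjugate-acid pKₐ is the usual yardstick (lower pKₐ → better LG).
NO₃⁻: pKₐ(HNO₃) ≈ -1.3
dihydrogen phosphate (H₂PO₄⁻): pKₐ(H₃PO₄) ≈ 2.1
AcO⁻: pKₐ(CH₃COOH) ≈ 4.8
p-nitrophenoxide (p-O₂N–C₆H₄–O⁻): pKₐ(p-nitrophenol) ≈ 7.2
PhO⁻: pKₐ(C₆H₅OH (phenol)) ≈ 10

NO₃⁻ > dihydrogen phosphate (H₂PO₄⁻) > AcO⁻ > p-nitrophenoxide (p-O₂N–C₆H₄–O⁻) > PhO⁻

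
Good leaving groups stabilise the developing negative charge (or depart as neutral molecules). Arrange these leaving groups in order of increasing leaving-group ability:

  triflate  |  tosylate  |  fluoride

fluoride < tosylate < triflate

triflate: pKₐ(CF₃SO₃H (triflic acid)) ≈ -14
tosylate: pKₐ(p-CH₃C₆H₄SO₃H (TsOH)) ≈ -2.8
fluoride: pKₐ(HF) ≈ 3.2 — small and strongly basic; the poor halide leaving group
Reversing gives the worst-to-best order requested.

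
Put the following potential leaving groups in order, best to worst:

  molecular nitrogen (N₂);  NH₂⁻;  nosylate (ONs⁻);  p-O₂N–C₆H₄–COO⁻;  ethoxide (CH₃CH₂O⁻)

molecular nitrogen (N₂) > nosylate (ONs⁻) > p-O₂N–C₆H₄–COO⁻ > ethoxide (CH₃CH₂O⁻) > NH₂⁻

molecular nitrogen (N₂): no meaningful conjugate acid; N₂ departs as an exceptionally stable neutral molecule
nosylate (ONs⁻): pKₐ(p-O₂NC₆H₄SO₃H) ≈ -3.5
p-O₂N–C₆H₄–COO⁻: pKₐ(p-nitrobenzoic acid) ≈ 3.4
ethoxide (CH₃CH₂O⁻): pKₐ(CH₃CH₂OH) ≈ 16
NH₂⁻: pKₐ(NH₃) ≈ 38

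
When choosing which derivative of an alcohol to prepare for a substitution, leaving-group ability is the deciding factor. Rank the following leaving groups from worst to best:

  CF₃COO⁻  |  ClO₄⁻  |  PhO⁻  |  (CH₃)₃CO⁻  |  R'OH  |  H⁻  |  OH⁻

ClO₄⁻: pKₐ(HClO₄) ≈ -10
R'OH: pKₐ(R'OH₂⁺) ≈ -2.4
CF₃COO⁻: pKₐ(CF₃COOH) ≈ 0.2
PhO⁻: pKₐ(C₆H₅OH (phenol)) ≈ 10
OH⁻: pKₐ(H₂O) ≈ 15.7
(CH₃)₃CO⁻: pKₐ(t-BuOH) ≈ 18
H⁻: pKₐ(H₂) ≈ 36
The question asks for worst first, so the sequence is read in increasing leaving-group ability.

H⁻ < (CH₃)₃CO⁻ < OH⁻ < PhO⁻ < CF₃COO⁻ < R'OH < ClO₄⁻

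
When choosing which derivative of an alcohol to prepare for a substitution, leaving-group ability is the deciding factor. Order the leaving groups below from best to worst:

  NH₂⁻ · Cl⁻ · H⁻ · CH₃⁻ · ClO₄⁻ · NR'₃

ClO₄⁻ > Cl⁻ > NR'₃ > H⁻ > NH₂⁻ > CH₃⁻

Rank by basicity of the departing species: weakest base leaves most easily.
ClO₄⁻: pKₐ(HClO₄) ≈ -10
Cl⁻: pKₐ(HCl) ≈ -7
NR'₃: pKₐ(R'₃NH⁺) ≈ 10.7
H⁻: pKₐ(H₂) ≈ 36
NH₂⁻: pKₐ(NH₃) ≈ 38
CH₃⁻: pKₐ(CH₄) ≈ 48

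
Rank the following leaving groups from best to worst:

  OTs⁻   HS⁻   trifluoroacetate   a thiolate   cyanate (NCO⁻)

Rank by basicity of the departing species: weakest base leaves most easily.
OTs⁻: pKₐ(p-CH₃C₆H₄SO₃H (TsOH)) ≈ -2.8
trifluoroacetate: pKₐ(CF₃COOH) ≈ 0.2 — strongly electron-withdrawing CF₃ stabilises the carboxylate
cyanate (NCO⁻): pKₐ(HOCN) ≈ 3.5 — resonance between N and O
HS⁻: pKₐ(H₂S) ≈ 7 — larger and more polarisable than the oxygen analogue
a thiolate: pKₐ(RSH (a thiol)) ≈ 10.5 — moderately basic; rarely leaves without activation

OTs⁻ > trifluoroacetate > cyanate (NCO⁻) > HS⁻ > a thiolate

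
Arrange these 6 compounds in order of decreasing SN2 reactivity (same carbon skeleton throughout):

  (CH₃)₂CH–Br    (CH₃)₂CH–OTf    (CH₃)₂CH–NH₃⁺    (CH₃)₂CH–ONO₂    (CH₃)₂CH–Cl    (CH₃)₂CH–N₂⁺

(CH₃)₂CH–N₂⁺ > (CH₃)₂CH–OTf > (CH₃)₂CH–Br > (CH₃)₂CH–Cl > (CH₃)₂CH–ONO₂ > (CH₃)₂CH–NH₃⁺

With the same alkyl group throughout, only the leaving group differentiates the rates.
The more stable X⁻ (or X) is on its own — i.e. the weaker a base it is — the better a leaving group it makes.
(CH₃)₂CH–N₂⁺ loses N₂: no meaningful conjugate acid; N₂ departs as an exceptionally stable neutral molecule
(CH₃)₂CH–OTf loses OTf⁻: pKₐ(CF₃SO₃H (triflic acid)) ≈ -14
(CH₃)₂CH–Br loses Br⁻: pKₐ(HBr) ≈ -9
(CH₃)₂CH–Cl loses Cl⁻: pKₐ(HCl) ≈ -7
(CH₃)₂CH–ONO₂ loses NO₃⁻: pKₐ(HNO₃) ≈ -1.3
(CH₃)₂CH–NH₃⁺ loses NH₃: pKₐ(NH₄⁺) ≈ 9.2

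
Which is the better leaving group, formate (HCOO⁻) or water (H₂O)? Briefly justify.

water (H₂O) is the better leaving group.
pKₐ(H₃O⁺) ≈ -1.7 versus pKₐ(HCOOH) ≈ 3.8: water (H₂O) is the much weaker base.
Neutral; leaves from a protonated alcohol (R–OH₂⁺).

water (H₂O)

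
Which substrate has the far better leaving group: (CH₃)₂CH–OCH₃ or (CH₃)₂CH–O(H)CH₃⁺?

(CH₃)₂CH–O(H)CH₃⁺

From (CH₃)₂CH–OCH₃ the departing group would be CH₃O⁻ (pKₐ(CH₃OH) ≈ 15.5). Strong base; alkoxides do not leave unassisted.
From (CH₃)₂CH–O(H)CH₃⁺ the leaving group is R'OH (pKₐ(R'OH₂⁺) ≈ -2.4). Neutral; leaves from a protonated ether (an oxonium ion, R–O(H)R'⁺).
(In practice (CH₃)₂CH–O(H)CH₃⁺ is made from (CH₃)₂CH–OCH₃ by protonation with concentrated HI, allowing neutral methanol, rather than methoxide, to depart.)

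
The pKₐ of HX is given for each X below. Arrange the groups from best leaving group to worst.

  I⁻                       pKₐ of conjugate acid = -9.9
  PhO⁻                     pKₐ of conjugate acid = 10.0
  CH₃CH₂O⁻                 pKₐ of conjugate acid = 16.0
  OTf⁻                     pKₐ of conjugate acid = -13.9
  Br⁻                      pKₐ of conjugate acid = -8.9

OTf⁻ > I⁻ > Br⁻ > PhO⁻ > CH₃CH₂O⁻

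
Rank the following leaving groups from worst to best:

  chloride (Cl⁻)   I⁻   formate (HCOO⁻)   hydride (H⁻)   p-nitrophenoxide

hydride (H⁻) < p-nitrophenoxide < formate (HCOO⁻) < chloride (Cl⁻) < I⁻

I⁻: pKₐ(HI) ≈ -10
chloride (Cl⁻): pKₐ(HCl) ≈ -7
formate (HCOO⁻): pKₐ(HCOOH) ≈ 3.8
p-nitrophenoxide: pKₐ(p-nitrophenol) ≈ 7.2
hydride (H⁻): pKₐ(H₂) ≈ 36
The question asks for worst first, so the sequence is read in increasing leaving-group ability.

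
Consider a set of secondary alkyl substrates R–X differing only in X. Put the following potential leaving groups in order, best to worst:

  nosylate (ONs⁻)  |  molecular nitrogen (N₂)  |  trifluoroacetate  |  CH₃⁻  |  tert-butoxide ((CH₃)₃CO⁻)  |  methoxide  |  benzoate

molecular nitrogen (N₂) > nosylate (ONs⁻) > trifluoroacetate > benzoate > methoxide > tert-butoxide ((CH₃)₃CO⁻) > CH₃⁻

Rank by basicity of the departing species: weakest base leaves most easily.
molecular nitrogen (N₂): no meaningful conjugate acid; N₂ departs as an exceptionally stable neutral molecule
nosylate (ONs⁻): pKₐ(p-O₂NC₆H₄SO₃H) ≈ -3.5
trifluoroacetate: pKₐ(CF₃COOH) ≈ 0.2 — strongly electron-withdrawing CF₃ stabilises the carboxylate
benzoate: pKₐ(C₆H₅COOH) ≈ 4.2 — aryl carboxylate
methoxide: pKₐ(CH₃OH) ≈ 15.5 — strong base; alkoxides do not leave unassisted
tert-butoxide ((CH₃)₃CO⁻): pKₐ(t-BuOH) ≈ 18 — bulky, strongly basic alkoxide
CH₃⁻: pKₐ(CH₄) ≈ 48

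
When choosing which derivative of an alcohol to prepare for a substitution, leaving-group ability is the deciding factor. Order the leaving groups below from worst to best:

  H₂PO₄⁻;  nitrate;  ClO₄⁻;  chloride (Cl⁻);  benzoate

Rank by basicity of the departing species: weakest base leaves most easily.
ClO₄⁻: pKₐ(HClO₄) ≈ -10
chloride (Cl⁻): pKₐ(HCl) ≈ -7
nitrate: pKₐ(HNO₃) ≈ -1.3
H₂PO₄⁻: pKₐ(H₃PO₄) ≈ 2.1
benzoate: pKₐ(C₆H₅COOH) ≈ 4.2
Reversing gives the worst-to-best order requested.

benzoate < H₂PO₄⁻ < nitrate < chloride (Cl⁻) < ClO₄⁻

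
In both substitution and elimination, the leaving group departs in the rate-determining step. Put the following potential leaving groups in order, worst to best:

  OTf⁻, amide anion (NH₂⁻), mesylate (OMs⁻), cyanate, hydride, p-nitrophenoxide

Rank by basicity of the departing species: weakest base leaves most easily.
OTf⁻: pKₐ(CF₃SO₃H (triflic acid)) ≈ -14
mesylate (OMs⁻): pKₐ(CH₃SO₃H (MsOH)) ≈ -1.9
cyanate: pKₐ(HOCN) ≈ 3.5
p-nitrophenoxide: pKₐ(p-nitrophenol) ≈ 7.2
hydride: pKₐ(H₂) ≈ 36
amide anion (NH₂⁻): pKₐ(NH₃) ≈ 38
Listed from poorest to best leaving group as asked.

amide anion (NH₂⁻) < hydride < p-nitrophenoxide < cyanate < mesylate (OMs⁻) < OTf⁻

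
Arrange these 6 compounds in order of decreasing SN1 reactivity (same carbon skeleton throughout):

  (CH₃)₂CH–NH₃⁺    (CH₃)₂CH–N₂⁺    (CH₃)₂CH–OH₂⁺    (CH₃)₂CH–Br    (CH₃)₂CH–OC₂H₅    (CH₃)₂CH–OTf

(CH₃)₂CH–N₂⁺ > (CH₃)₂CH–OTf > (CH₃)₂CH–Br > (CH₃)₂CH–OH₂⁺ > (CH₃)₂CH–NH₃⁺ > (CH₃)₂CH–OC₂H₅

Identical carbon frameworks mean the comparison reduces to leaving-group quality.
A good leaving group is a weak base: the lower the pKₐ of its conjugate acid, the more readily it departs.
(CH₃)₂CH–N₂⁺ loses N₂: no meaningful conjugate acid; N₂ departs as an exceptionally stable neutral molecule
(CH₃)₂CH–OTf loses OTf⁻: pKₐ(CF₃SO₃H (triflic acid)) ≈ -14
(CH₃)₂CH–Br loses Br⁻: pKₐ(HBr) ≈ -9
(CH₃)₂CH–OH₂⁺ loses H₂O: pKₐ(H₃O⁺) ≈ -1.7
(CH₃)₂CH–NH₃⁺ loses NH₃: pKₐ(NH₄⁺) ≈ 9.2
(CH₃)₂CH–OC₂H₅ loses CH₃CH₂O⁻: pKₐ(CH₃CH₂OH) ≈ 16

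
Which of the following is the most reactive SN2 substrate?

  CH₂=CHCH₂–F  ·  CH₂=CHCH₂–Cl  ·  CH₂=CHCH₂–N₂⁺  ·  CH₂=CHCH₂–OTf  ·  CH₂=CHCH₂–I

CH₂=CHCH₂–N₂⁺

Identical carbon frameworks mean the comparison reduces to leaving-group quality.
Leaving-group ability tracks the stability of the departed species; conjugate-acid pKₐ is the usual yardstick (lower pKₐ → better LG).
CH₂=CHCH₂–N₂⁺ loses N₂: no meaningful conjugate acid; N₂ departs as an exceptionally stable neutral molecule
CH₂=CHCH₂–OTf loses OTf⁻: pKₐ(CF₃SO₃H (triflic acid)) ≈ -14
CH₂=CHCH₂–I loses I⁻: pKₐ(HI) ≈ -10
CH₂=CHCH₂–Cl loses Cl⁻: pKₐ(HCl) ≈ -7
CH₂=CHCH₂–F loses F⁻: pKₐ(HF) ≈ 3.2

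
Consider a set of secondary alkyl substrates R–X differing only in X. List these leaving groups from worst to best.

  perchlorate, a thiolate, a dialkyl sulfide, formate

a thiolate < formate < a dialkyl sulfide < perchlorate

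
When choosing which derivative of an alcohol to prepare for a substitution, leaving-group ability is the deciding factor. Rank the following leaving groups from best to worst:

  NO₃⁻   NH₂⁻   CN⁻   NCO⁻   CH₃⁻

NO₃⁻ > NCO⁻ > CN⁻ > NH₂⁻ > CH₃⁻

Rank by basicity of the departing species: weakest base leaves most easily.
NO₃⁻: pKₐ(HNO₃) ≈ -1.3
NCO⁻: pKₐ(HOCN) ≈ 3.5 — resonance between N and O
CN⁻: pKₐ(HCN) ≈ 9.2
NH₂⁻: pKₐ(NH₃) ≈ 38 — extremely strong base; never a leaving group
CH₃⁻: pKₐ(CH₄) ≈ 48 — unstabilised carbanion; the worst conceivable leaving group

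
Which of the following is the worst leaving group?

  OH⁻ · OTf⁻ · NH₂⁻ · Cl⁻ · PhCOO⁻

A good leaving group is a weak base: the lower the pKₐ of its conjugate acid, the more readily it departs.
OTf⁻: pKₐ(CF₃SO₃H (triflic acid)) ≈ -14
Cl⁻: pKₐ(HCl) ≈ -7
PhCOO⁻: pKₐ(C₆H₅COOH) ≈ 4.2
OH⁻: pKₐ(H₂O) ≈ 15.7
NH₂⁻: pKₐ(NH₃) ≈ 38

NH₂⁻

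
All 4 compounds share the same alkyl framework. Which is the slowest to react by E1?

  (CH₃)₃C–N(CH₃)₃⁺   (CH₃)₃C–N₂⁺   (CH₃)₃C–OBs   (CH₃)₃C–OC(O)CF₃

(CH₃)₃C–N(CH₃)₃⁺

With the same alkyl group throughout, only the leaving group differentiates the rates.
Leaving-group ability tracks the stability of the departed species; conjugate-acid pKₐ is the usual yardstick (lower pKₐ → better LG).
(CH₃)₃C–N₂⁺ loses N₂: no meaningful conjugate acid; N₂ departs as an exceptionally stable neutral molecule
(CH₃)₃C–OBs loses OBs⁻: pKₐ(p-BrC₆H₄SO₃H) ≈ -2.8
(CH₃)₃C–OC(O)CF₃ loses CF₃COO⁻: pKₐ(CF₃COOH) ≈ 0.2
(CH₃)₃C–N(CH₃)₃⁺ loses NR'₃: pKₐ(R'₃NH⁺) ≈ 10.7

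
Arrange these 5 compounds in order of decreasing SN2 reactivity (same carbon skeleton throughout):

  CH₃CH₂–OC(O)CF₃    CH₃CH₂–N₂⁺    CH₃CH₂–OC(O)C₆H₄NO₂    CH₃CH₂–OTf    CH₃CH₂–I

Identical carbon frameworks mean the comparison reduces to leaving-group quality.
Leaving-group ability tracks the stability of the departed species; conjugate-acid pKₐ is the usual yardstick (lower pKₐ → better LG).
CH₃CH₂–N₂⁺ loses N₂: no meaningful conjugate acid; N₂ departs as an exceptionally stable neutral molecule
CH₃CH₂–OTf loses OTf⁻: pKₐ(CF₃SO₃H (triflic acid)) ≈ -14
CH₃CH₂–I loses I⁻: pKₐ(HI) ≈ -10
CH₃CH₂–OC(O)CF₃ loses CF₃COO⁻: pKₐ(CF₃COOH) ≈ 0.2
CH₃CH₂–OC(O)C₆H₄NO₂ loses p-O₂N–C₆H₄–COO⁻: pKₐ(p-nitrobenzoic acid) ≈ 3.4

CH₃CH₂–N₂⁺ > CH₃CH₂–OTf > CH₃CH₂–I > CH₃CH₂–OC(O)CF₃ > CH₃CH₂–OC(O)C₆H₄NO₂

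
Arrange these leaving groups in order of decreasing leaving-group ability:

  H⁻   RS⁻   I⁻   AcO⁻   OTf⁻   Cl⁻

OTf⁻ > I⁻ > Cl⁻ > AcO⁻ > RS⁻ > H⁻

OTf⁻: pKₐ(CF₃SO₃H (triflic acid)) ≈ -14
I⁻: pKₐ(HI) ≈ -10
Cl⁻: pKₐ(HCl) ≈ -7 — moderately weak base
AcO⁻: pKₐ(CH₃COOH) ≈ 4.8
RS⁻: pKₐ(RSH (a thiol)) ≈ 10.5
H⁻: pKₐ(H₂) ≈ 36 — extremely strong base; leaves only in special hydride-transfer contexts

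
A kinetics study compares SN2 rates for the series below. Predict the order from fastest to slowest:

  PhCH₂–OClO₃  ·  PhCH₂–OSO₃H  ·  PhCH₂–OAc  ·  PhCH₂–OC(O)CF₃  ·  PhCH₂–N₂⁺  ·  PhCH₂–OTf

PhCH₂–N₂⁺ > PhCH₂–OTf > PhCH₂–OClO₃ > PhCH₂–OSO₃H > PhCH₂–OC(O)CF₃ > PhCH₂–OAc

With the same alkyl group throughout, only the leaving group differentiates the rates.
Rank by basicity of the departing species: weakest base leaves most easily.
PhCH₂–N₂⁺ loses N₂: no meaningful conjugate acid; N₂ departs as an exceptionally stable neutral molecule
PhCH₂–OTf loses OTf⁻: pKₐ(CF₃SO₃H (triflic acid)) ≈ -14
PhCH₂–OClO₃ loses ClO₄⁻: pKₐ(HClO₄) ≈ -10
PhCH₂–OSO₃H loses HSO₄⁻: pKₐ(H₂SO₄) ≈ -3
PhCH₂–OC(O)CF₃ loses CF₃COO⁻: pKₐ(CF₃COOH) ≈ 0.2
PhCH₂–OAc loses AcO⁻: pKₐ(CH₃COOH) ≈ 4.8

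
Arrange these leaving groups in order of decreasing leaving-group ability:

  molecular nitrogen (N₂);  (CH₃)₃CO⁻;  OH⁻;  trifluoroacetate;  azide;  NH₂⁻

molecular nitrogen (N₂): no meaningful conjugate acid; N₂ departs as an exceptionally stable neutral molecule
trifluoroacetate: pKₐ(CF₃COOH) ≈ 0.2 — strongly electron-withdrawing CF₃ stabilises the carboxylate
azide: pKₐ(HN₃) ≈ 4.7 — linear, resonance-stabilised
OH⁻: pKₐ(H₂O) ≈ 15.7 — strong base; essentially never leaves without prior activation
(CH₃)₃CO⁻: pKₐ(t-BuOH) ≈ 18 — bulky, strongly basic alkoxide
NH₂⁻: pKₐ(NH₃) ≈ 38

molecular nitrogen (N₂) > trifluoroacetate > azide > OH⁻ > (CH₃)₃CO⁻ > NH₂⁻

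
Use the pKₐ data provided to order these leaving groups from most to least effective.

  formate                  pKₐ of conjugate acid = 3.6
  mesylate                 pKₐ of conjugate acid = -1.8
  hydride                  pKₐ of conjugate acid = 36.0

Lower conjugate-acid pKₐ ⇒ weaker base ⇒ better leaving group.
Sorting by the given values: mesylate (-1.8), formate (3.6), hydride (36.0).

mesylate > formate > hydride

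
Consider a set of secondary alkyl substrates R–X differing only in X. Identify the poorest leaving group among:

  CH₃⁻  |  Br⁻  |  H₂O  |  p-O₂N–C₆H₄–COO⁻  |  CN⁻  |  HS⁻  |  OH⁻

CH₃⁻

Leaving-group ability tracks the stability of the departed species; conjugate-acid pKₐ is the usual yardstick (lower pKₐ → better LG).
Br⁻: pKₐ(HBr) ≈ -9
H₂O: pKₐ(H₃O⁺) ≈ -1.7
p-O₂N–C₆H₄–COO⁻: pKₐ(p-nitrobenzoic acid) ≈ 3.4
HS⁻: pKₐ(H₂S) ≈ 7
CN⁻: pKₐ(HCN) ≈ 9.2
OH⁻: pKₐ(H₂O) ≈ 15.7
CH₃⁻: pKₐ(CH₄) ≈ 48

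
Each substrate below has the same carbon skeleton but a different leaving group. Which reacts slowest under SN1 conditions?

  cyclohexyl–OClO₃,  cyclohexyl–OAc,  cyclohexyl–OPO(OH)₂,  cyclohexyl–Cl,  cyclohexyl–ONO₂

Identical carbon frameworks mean the comparison reduces to leaving-group quality.
A good leaving group is a weak base: the lower the pKₐ of its conjugate acid, the more readily it departs.
cyclohexyl–OClO₃ loses ClO₄⁻: pKₐ(HClO₄) ≈ -10
cyclohexyl–Cl loses Cl⁻: pKₐ(HCl) ≈ -7
cyclohexyl–ONO₂ loses NO₃⁻: pKₐ(HNO₃) ≈ -1.3
cyclohexyl–OPO(OH)₂ loses H₂PO₄⁻: pKₐ(H₃PO₄) ≈ 2.1
cyclohexyl–OAc loses AcO⁻: pKₐ(CH₃COOH) ≈ 4.8

cyclohexyl–OAc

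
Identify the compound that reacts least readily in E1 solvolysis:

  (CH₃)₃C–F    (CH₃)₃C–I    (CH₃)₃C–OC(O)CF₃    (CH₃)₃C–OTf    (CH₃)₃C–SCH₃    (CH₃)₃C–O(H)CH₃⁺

(CH₃)₃C–SCH₃

Same R in every case — rank the leaving groups.
The more stable X⁻ (or X) is on its own — i.e. the weaker a base it is — the better a leaving group it makes.
(CH₃)₃C–OTf loses OTf⁻: pKₐ(CF₃SO₃H (triflic acid)) ≈ -14
(CH₃)₃C–I loses I⁻: pKₐ(HI) ≈ -10
(CH₃)₃C–O(H)CH₃⁺ loses R'OH: pKₐ(R'OH₂⁺) ≈ -2.4
(CH₃)₃C–OC(O)CF₃ loses CF₃COO⁻: pKₐ(CF₃COOH) ≈ 0.2
(CH₃)₃C–F loses F⁻: pKₐ(HF) ≈ 3.2
(CH₃)₃C–SCH₃ loses RS⁻: pKₐ(RSH (a thiol)) ≈ 10.5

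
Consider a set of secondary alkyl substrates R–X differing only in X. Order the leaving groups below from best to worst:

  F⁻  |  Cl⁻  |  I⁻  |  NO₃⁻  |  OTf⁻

OTf⁻ > I⁻ > Cl⁻ > NO₃⁻ > F⁻

OTf⁻: pKₐ(CF₃SO₃H (triflic acid)) ≈ -14
I⁻: pKₐ(HI) ≈ -10
Cl⁻: pKₐ(HCl) ≈ -7
NO₃⁻: pKₐ(HNO₃) ≈ -1.3
F⁻: pKₐ(HF) ≈ 3.2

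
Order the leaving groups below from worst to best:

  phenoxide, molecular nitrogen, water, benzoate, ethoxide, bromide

ethoxide < phenoxide < benzoate < water < bromide < molecular nitrogen

molecular nitrogen: no meaningful conjugate acid; N₂ departs as an exceptionally stable neutral molecule
bromide: pKₐ(HBr) ≈ -9
water: pKₐ(H₃O⁺) ≈ -1.7
benzoate: pKₐ(C₆H₅COOH) ≈ 4.2
phenoxide: pKₐ(C₆H₅OH (phenol)) ≈ 10
ethoxide: pKₐ(CH₃CH₂OH) ≈ 16
Listed from poorest to best leaving group as asked.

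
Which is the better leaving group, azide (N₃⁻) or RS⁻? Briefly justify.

azide (N₃⁻)

azide (N₃⁻) is the better leaving group.
pKₐ(HN₃) ≈ 4.7 versus pKₐ(RSH (a thiol)) ≈ 10.5: azide (N₃⁻) is the much weaker base.
Linear, resonance-stabilised.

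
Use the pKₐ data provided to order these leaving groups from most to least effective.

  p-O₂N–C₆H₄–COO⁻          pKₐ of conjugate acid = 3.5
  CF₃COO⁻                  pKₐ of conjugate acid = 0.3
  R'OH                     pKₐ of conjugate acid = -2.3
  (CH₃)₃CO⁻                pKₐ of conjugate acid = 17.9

R'OH > CF₃COO⁻ > p-O₂N–C₆H₄–COO⁻ > (CH₃)₃CO⁻

Lower conjugate-acid pKₐ ⇒ weaker base ⇒ better leaving group.
Sorting by the given values: R'OH (-2.3), CF₃COO⁻ (0.3), p-O₂N–C₆H₄–COO⁻ (3.5), (CH₃)₃CO⁻ (17.9).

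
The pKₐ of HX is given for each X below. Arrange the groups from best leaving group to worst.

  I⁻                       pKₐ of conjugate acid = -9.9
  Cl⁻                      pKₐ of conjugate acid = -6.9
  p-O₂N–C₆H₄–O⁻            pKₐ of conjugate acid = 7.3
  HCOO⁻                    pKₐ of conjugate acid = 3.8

Lower conjugate-acid pKₐ ⇒ weaker base ⇒ better leaving group.
Sorting by the given values: I⁻ (-9.9), Cl⁻ (-6.9), HCOO⁻ (3.8), p-O₂N–C₆H₄–O⁻ (7.3).

I⁻ > Cl⁻ > HCOO⁻ > p-O₂N–C₆H₄–O⁻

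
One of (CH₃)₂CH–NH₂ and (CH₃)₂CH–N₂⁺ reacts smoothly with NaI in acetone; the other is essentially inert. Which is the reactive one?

(CH₃)₂CH–N₂⁺

From (CH₃)₂CH–NH₂ the departing group would be NH₂⁻ (pKₐ(NH₃) ≈ 38). Extremely strong base; never a leaving group.
From (CH₃)₂CH–N₂⁺ the leaving group is N₂ (no meaningful conjugate acid; N₂ departs as an exceptionally stable neutral molecule).
(In practice (CH₃)₂CH–N₂⁺ is made from (CH₃)₂CH–NH₂ by diazotisation (NaNO₂ / HCl, 0 °C), generating a diazonium salt that expels N₂.)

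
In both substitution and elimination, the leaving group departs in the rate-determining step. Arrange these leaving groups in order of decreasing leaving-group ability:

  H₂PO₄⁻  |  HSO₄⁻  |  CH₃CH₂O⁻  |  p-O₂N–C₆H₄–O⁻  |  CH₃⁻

HSO₄⁻ > H₂PO₄⁻ > p-O₂N–C₆H₄–O⁻ > CH₃CH₂O⁻ > CH₃⁻

Rank by basicity of the departing species: weakest base leaves most easily.
HSO₄⁻: pKₐ(H₂SO₄) ≈ -3 — conjugate base of a strong mineral acid
H₂PO₄⁻: pKₐ(H₃PO₄) ≈ 2.1 — moderate base; biological leaving group after further activation
p-O₂N–C₆H₄–O⁻: pKₐ(p-nitrophenol) ≈ 7.2 — nitro group delocalises the charge; the classic chromogenic LG
CH₃CH₂O⁻: pKₐ(CH₃CH₂OH) ≈ 16 — strong base; alkoxides do not leave unassisted
CH₃⁻: pKₐ(CH₄) ≈ 48 — unstabilised carbanion; the worst conceivable leaving group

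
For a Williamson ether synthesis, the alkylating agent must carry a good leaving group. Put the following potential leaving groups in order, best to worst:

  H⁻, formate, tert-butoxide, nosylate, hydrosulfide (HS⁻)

A good leaving group is a weak base: the lower the pKₐ of its conjugate acid, the more readily it departs.
nosylate: pKₐ(p-O₂NC₆H₄SO₃H) ≈ -3.5 — p-nitro group further stabilises the sulfonate
formate: pKₐ(HCOOH) ≈ 3.8
hydrosulfide (HS⁻): pKₐ(H₂S) ≈ 7 — larger and more polarisable than the oxygen analogue
tert-butoxide: pKₐ(t-BuOH) ≈ 18 — bulky, strongly basic alkoxide
H⁻: pKₐ(H₂) ≈ 36 — extremely strong base; leaves only in special hydride-transfer contexts

nosylate > formate > hydrosulfide (HS⁻) > tert-butoxide > H⁻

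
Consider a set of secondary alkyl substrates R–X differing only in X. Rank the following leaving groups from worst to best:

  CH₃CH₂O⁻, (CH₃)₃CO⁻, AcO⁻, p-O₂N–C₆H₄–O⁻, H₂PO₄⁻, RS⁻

H₂PO₄⁻: pKₐ(H₃PO₄) ≈ 2.1
AcO⁻: pKₐ(CH₃COOH) ≈ 4.8
p-O₂N–C₆H₄–O⁻: pKₐ(p-nitrophenol) ≈ 7.2
RS⁻: pKₐ(RSH (a thiol)) ≈ 10.5
CH₃CH₂O⁻: pKₐ(CH₃CH₂OH) ≈ 16
(CH₃)₃CO⁻: pKₐ(t-BuOH) ≈ 18
Reversing gives the worst-to-best order requested.

(CH₃)₃CO⁻ < CH₃CH₂O⁻ < RS⁻ < p-O₂N–C₆H₄–O⁻ < AcO⁻ < H₂PO₄⁻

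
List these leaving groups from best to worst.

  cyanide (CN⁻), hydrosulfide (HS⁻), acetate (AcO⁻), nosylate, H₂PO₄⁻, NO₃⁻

nosylate: pKₐ(p-O₂NC₆H₄SO₃H) ≈ -3.5
NO₃⁻: pKₐ(HNO₃) ≈ -1.3
H₂PO₄⁻: pKₐ(H₃PO₄) ≈ 2.1 — moderate base; biological leaving group after further activation
acetate (AcO⁻): pKₐ(CH₃COOH) ≈ 4.8 — resonance-stabilised but still a weak base
hydrosulfide (HS⁻): pKₐ(H₂S) ≈ 7
cyanide (CN⁻): pKₐ(HCN) ≈ 9.2 — sp carbon stabilises the charge somewhat, but still a poor LG

nosylate > NO₃⁻ > H₂PO₄⁻ > acetate (AcO⁻) > hydrosulfide (HS⁻) > cyanide (CN⁻)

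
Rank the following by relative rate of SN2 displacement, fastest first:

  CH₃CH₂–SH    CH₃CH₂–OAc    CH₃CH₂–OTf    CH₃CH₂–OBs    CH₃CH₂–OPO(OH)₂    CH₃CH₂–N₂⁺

CH₃CH₂–N₂⁺ > CH₃CH₂–OTf > CH₃CH₂–OBs > CH₃CH₂–OPO(OH)₂ > CH₃CH₂–OAc > CH₃CH₂–SH

Same R in every case — rank the leaving groups.
The more stable X⁻ (or X) is on its own — i.e. the weaker a base it is — the better a leaving group it makes.
CH₃CH₂–N₂⁺ loses N₂: no meaningful conjugate acid; N₂ departs as an exceptionally stable neutral molecule
CH₃CH₂–OTf loses OTf⁻: pKₐ(CF₃SO₃H (triflic acid)) ≈ -14
CH₃CH₂–OBs loses OBs⁻: pKₐ(p-BrC₆H₄SO₃H) ≈ -2.8
CH₃CH₂–OPO(OH)₂ loses H₂PO₄⁻: pKₐ(H₃PO₄) ≈ 2.1
CH₃CH₂–OAc loses AcO⁻: pKₐ(CH₃COOH) ≈ 4.8
CH₃CH₂–SH loses HS⁻: pKₐ(H₂S) ≈ 7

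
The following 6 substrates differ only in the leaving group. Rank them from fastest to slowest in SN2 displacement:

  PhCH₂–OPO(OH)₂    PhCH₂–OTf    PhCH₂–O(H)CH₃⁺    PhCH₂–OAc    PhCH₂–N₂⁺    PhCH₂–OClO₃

PhCH₂–N₂⁺ > PhCH₂–OTf > PhCH₂–OClO₃ > PhCH₂–O(H)CH₃⁺ > PhCH₂–OPO(OH)₂ > PhCH₂–OAc

Same R in every case — rank the leaving groups.
Rank by basicity of the departing species: weakest base leaves most easily.
PhCH₂–N₂⁺ loses N₂: no meaningful conjugate acid; N₂ departs as an exceptionally stable neutral molecule
PhCH₂–OTf loses OTf⁻: pKₐ(CF₃SO₃H (triflic acid)) ≈ -14
PhCH₂–OClO₃ loses ClO₄⁻: pKₐ(HClO₄) ≈ -10
PhCH₂–O(H)CH₃⁺ loses R'OH: pKₐ(R'OH₂⁺) ≈ -2.4
PhCH₂–OPO(OH)₂ loses H₂PO₄⁻: pKₐ(H₃PO₄) ≈ 2.1
PhCH₂–OAc loses AcO⁻: pKₐ(CH₃COOH) ≈ 4.8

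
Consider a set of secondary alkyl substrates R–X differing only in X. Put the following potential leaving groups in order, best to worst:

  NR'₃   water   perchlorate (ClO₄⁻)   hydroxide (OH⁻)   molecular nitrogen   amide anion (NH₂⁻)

Rank by basicity of the departing species: weakest base leaves most easily.
molecular nitrogen: no meaningful conjugate acid; N₂ departs as an exceptionally stable neutral molecule
perchlorate (ClO₄⁻): pKₐ(HClO₄) ≈ -10
water: pKₐ(H₃O⁺) ≈ -1.7
NR'₃: pKₐ(R'₃NH⁺) ≈ 10.7
hydroxide (OH⁻): pKₐ(H₂O) ≈ 15.7
amide anion (NH₂⁻): pKₐ(NH₃) ≈ 38

molecular nitrogen > perchlorate (ClO₄⁻) > water > NR'₃ > hydroxide (OH⁻) > amide anion (NH₂⁻)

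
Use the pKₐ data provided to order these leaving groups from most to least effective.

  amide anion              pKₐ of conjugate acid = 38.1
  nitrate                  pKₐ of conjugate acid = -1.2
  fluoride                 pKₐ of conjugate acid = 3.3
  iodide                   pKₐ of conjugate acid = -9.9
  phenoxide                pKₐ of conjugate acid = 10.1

iodide > nitrate > fluoride > phenoxide > amide anion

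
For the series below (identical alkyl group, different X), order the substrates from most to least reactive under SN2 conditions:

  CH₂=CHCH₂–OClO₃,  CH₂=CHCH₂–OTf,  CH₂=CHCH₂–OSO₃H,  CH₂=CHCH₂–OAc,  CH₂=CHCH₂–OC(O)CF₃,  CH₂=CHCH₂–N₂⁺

CH₂=CHCH₂–N₂⁺ > CH₂=CHCH₂–OTf > CH₂=CHCH₂–OClO₃ > CH₂=CHCH₂–OSO₃H > CH₂=CHCH₂–OC(O)CF₃ > CH₂=CHCH₂–OAc

Same R in every case — rank the leaving groups.
Rank by basicity of the departing species: weakest base leaves most easily.
CH₂=CHCH₂–N₂⁺ loses N₂: no meaningful conjugate acid; N₂ departs as an exceptionally stable neutral molecule
CH₂=CHCH₂–OTf loses OTf⁻: pKₐ(CF₃SO₃H (triflic acid)) ≈ -14
CH₂=CHCH₂–OClO₃ loses ClO₄⁻: pKₐ(HClO₄) ≈ -10
CH₂=CHCH₂–OSO₃H loses HSO₄⁻: pKₐ(H₂SO₄) ≈ -3
CH₂=CHCH₂–OC(O)CF₃ loses CF₃COO⁻: pKₐ(CF₃COOH) ≈ 0.2
CH₂=CHCH₂–OAc loses AcO⁻: pKₐ(CH₃COOH) ≈ 4.8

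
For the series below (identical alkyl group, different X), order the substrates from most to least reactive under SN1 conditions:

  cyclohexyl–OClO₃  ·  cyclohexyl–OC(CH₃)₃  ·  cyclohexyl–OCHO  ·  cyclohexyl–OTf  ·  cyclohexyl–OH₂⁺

The skeletons are identical, so relative rate is governed entirely by leaving-group ability.
Rank by basicity of the departing species: weakest base leaves most easily.
cyclohexyl–OTf loses OTf⁻: pKₐ(CF₃SO₃H (triflic acid)) ≈ -14
cyclohexyl–OClO₃ loses ClO₄⁻: pKₐ(HClO₄) ≈ -10
cyclohexyl–OH₂⁺ loses H₂O: pKₐ(H₃O⁺) ≈ -1.7
cyclohexyl–OCHO loses HCOO⁻: pKₐ(HCOOH) ≈ 3.8
cyclohexyl–OC(CH₃)₃ loses (CH₃)₃CO⁻: pKₐ(t-BuOH) ≈ 18

cyclohexyl–OTf > cyclohexyl–OClO₃ > cyclohexyl–OH₂⁺ > cyclohexyl–OCHO > cyclohexyl–OC(CH₃)₃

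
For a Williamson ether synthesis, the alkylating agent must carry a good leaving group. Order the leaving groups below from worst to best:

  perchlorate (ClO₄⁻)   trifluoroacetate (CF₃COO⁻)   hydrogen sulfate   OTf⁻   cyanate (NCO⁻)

cyanate (NCO⁻) < trifluoroacetate (CF₃COO⁻) < hydrogen sulfate < perchlorate (ClO₄⁻) < OTf⁻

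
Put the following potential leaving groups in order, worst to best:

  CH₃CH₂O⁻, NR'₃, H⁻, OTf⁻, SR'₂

H⁻ < CH₃CH₂O⁻ < NR'₃ < SR'₂ < OTf⁻

Rank by basicity of the departing species: weakest base leaves most easily.
OTf⁻: pKₐ(CF₃SO₃H (triflic acid)) ≈ -14
SR'₂: pKₐ(R'₂SH⁺) ≈ -7
NR'₃: pKₐ(R'₃NH⁺) ≈ 10.7
CH₃CH₂O⁻: pKₐ(CH₃CH₂OH) ≈ 16
H⁻: pKₐ(H₂) ≈ 36
Listed from poorest to best leaving group as asked.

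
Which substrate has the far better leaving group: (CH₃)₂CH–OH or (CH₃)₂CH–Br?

From (CH₃)₂CH–OH the departing group would be OH⁻ (pKₐ(H₂O) ≈ 15.7). Strong base; essentially never leaves without prior activation.
From (CH₃)₂CH–Br the leaving group is Br⁻ (pKₐ(HBr) ≈ -9). Weak base; good leaving group.
(In practice (CH₃)₂CH–Br is made from (CH₃)₂CH–OH by treatment with PBr₃, replacing the hydroxyl with bromide.)

(CH₃)₂CH–Br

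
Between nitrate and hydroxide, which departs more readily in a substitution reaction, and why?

nitrate

nitrate is the better leaving group.
pKₐ(HNO₃) ≈ -1.3 versus pKₐ(H₂O) ≈ 15.7: nitrate is the much weaker base.
Resonance-delocalised over three oxygens.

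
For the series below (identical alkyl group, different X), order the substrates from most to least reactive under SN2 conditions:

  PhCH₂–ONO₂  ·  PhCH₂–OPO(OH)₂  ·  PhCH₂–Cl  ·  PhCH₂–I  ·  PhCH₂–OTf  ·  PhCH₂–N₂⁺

PhCH₂–N₂⁺ > PhCH₂–OTf > PhCH₂–I > PhCH₂–Cl > PhCH₂–ONO₂ > PhCH₂–OPO(OH)₂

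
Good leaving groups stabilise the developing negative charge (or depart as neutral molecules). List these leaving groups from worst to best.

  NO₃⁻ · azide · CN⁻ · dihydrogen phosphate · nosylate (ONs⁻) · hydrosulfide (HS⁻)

A good leaving group is a weak base: the lower the pKₐ of its conjugate acid, the more readily it departs.
nosylate (ONs⁻): pKₐ(p-O₂NC₆H₄SO₃H) ≈ -3.5
NO₃⁻: pKₐ(HNO₃) ≈ -1.3
dihydrogen phosphate: pKₐ(H₃PO₄) ≈ 2.1
azide: pKₐ(HN₃) ≈ 4.7
hydrosulfide (HS⁻): pKₐ(H₂S) ≈ 7
CN⁻: pKₐ(HCN) ≈ 9.2
Reversing gives the worst-to-best order requested.

CN⁻ < hydrosulfide (HS⁻) < azide < dihydrogen phosphate < NO₃⁻ < nosylate (ONs⁻)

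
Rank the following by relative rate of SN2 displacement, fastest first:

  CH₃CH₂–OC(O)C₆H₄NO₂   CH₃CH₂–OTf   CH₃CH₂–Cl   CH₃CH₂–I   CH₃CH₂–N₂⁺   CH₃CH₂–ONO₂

The skeletons are identical, so relative rate is governed entirely by leaving-group ability.
Rank by basicity of the departing species: weakest base leaves most easily.
CH₃CH₂–N₂⁺ loses N₂: no meaningful conjugate acid; N₂ departs as an exceptionally stable neutral molecule
CH₃CH₂–OTf loses OTf⁻: pKₐ(CF₃SO₃H (triflic acid)) ≈ -14
CH₃CH₂–I loses I⁻: pKₐ(HI) ≈ -10
CH₃CH₂–Cl loses Cl⁻: pKₐ(HCl) ≈ -7
CH₃CH₂–ONO₂ loses NO₃⁻: pKₐ(HNO₃) ≈ -1.3
CH₃CH₂–OC(O)C₆H₄NO₂ loses p-O₂N–C₆H₄–COO⁻: pKₐ(p-nitrobenzoic acid) ≈ 3.4

CH₃CH₂–N₂⁺ > CH₃CH₂–OTf > CH₃CH₂–I > CH₃CH₂–Cl > CH₃CH₂–ONO₂ > CH₃CH₂–OC(O)C₆H₄NO₂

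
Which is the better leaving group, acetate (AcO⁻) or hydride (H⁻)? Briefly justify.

acetate (AcO⁻) is the better leaving group.
pKₐ(CH₃COOH) ≈ 4.8 versus pKₐ(H₂) ≈ 36: acetate (AcO⁻) is the much weaker base.
Resonance-stabilised but still a weak base.

acetate (AcO⁻)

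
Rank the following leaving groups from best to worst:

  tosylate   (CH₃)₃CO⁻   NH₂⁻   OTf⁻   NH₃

A good leaving group is a weak base: the lower the pKₐ of its conjugate acid, the more readily it departs.
OTf⁻: pKₐ(CF₃SO₃H (triflic acid)) ≈ -14
tosylate: pKₐ(p-CH₃C₆H₄SO₃H (TsOH)) ≈ -2.8
NH₃: pKₐ(NH₄⁺) ≈ 9.2
(CH₃)₃CO⁻: pKₐ(t-BuOH) ≈ 18
NH₂⁻: pKₐ(NH₃) ≈ 38

OTf⁻ > tosylate > NH₃ > (CH₃)₃CO⁻ > NH₂⁻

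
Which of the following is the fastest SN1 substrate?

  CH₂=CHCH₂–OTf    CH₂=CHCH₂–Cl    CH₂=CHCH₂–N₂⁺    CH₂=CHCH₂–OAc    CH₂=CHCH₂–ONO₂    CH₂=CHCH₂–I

CH₂=CHCH₂–N₂⁺

Identical carbon frameworks mean the comparison reduces to leaving-group quality.
Leaving-group ability tracks the stability of the departed species; conjugate-acid pKₐ is the usual yardstick (lower pKₐ → better LG).
CH₂=CHCH₂–N₂⁺ loses N₂: no meaningful conjugate acid; N₂ departs as an exceptionally stable neutral molecule
CH₂=CHCH₂–OTf loses OTf⁻: pKₐ(CF₃SO₃H (triflic acid)) ≈ -14
CH₂=CHCH₂–I loses I⁻: pKₐ(HI) ≈ -10
CH₂=CHCH₂–Cl loses Cl⁻: pKₐ(HCl) ≈ -7
CH₂=CHCH₂–ONO₂ loses NO₃⁻: pKₐ(HNO₃) ≈ -1.3
CH₂=CHCH₂–OAc loses AcO⁻: pKₐ(CH₃COOH) ≈ 4.8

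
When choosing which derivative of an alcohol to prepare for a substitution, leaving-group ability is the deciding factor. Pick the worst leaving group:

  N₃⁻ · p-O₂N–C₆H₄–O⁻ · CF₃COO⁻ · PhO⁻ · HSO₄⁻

PhO⁻

Rank by basicity of the departing species: weakest base leaves most easily.
HSO₄⁻: pKₐ(H₂SO₄) ≈ -3
CF₃COO⁻: pKₐ(CF₃COOH) ≈ 0.2
N₃⁻: pKₐ(HN₃) ≈ 4.7
p-O₂N–C₆H₄–O⁻: pKₐ(p-nitrophenol) ≈ 7.2
PhO⁻: pKₐ(C₆H₅OH (phenol)) ≈ 10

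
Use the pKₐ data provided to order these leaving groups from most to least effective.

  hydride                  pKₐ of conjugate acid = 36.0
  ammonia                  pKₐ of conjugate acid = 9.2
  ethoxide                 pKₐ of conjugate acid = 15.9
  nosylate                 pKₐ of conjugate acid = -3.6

nosylate > ammonia > ethoxide > hydride

Lower conjugate-acid pKₐ ⇒ weaker base ⇒ better leaving group.
Sorting by the given values: nosylate (-3.6), ammonia (9.2), ethoxide (15.9), hydride (36.0).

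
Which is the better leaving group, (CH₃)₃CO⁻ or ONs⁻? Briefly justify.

ONs⁻

ONs⁻ is the better leaving group.
pKₐ(p-O₂NC₆H₄SO₃H) ≈ -3.5 versus pKₐ(t-BuOH) ≈ 18: ONs⁻ is the much weaker base.
P-nitro group further stabilises the sulfonate.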